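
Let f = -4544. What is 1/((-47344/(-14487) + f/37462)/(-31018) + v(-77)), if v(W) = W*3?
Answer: -382587287043/88377702119933 ≈ -0.0043290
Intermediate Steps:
v(W) = 3*W
1/((-47344/(-14487) + f/37462)/(-31018) + v(-77)) = 1/((-47344/(-14487) - 4544/37462)/(-31018) + 3*(-77)) = 1/((-47344*(-1/14487) - 4544*1/37462)*(-1/31018) - 231) = 1/((4304/1317 - 2272/18731)*(-1/31018) - 231) = 1/((77626000/24668727)*(-1/31018) - 231) = 1/(-38813000/382587287043 - 231) = 1/(-88377702119933/382587287043) = -382587287043/88377702119933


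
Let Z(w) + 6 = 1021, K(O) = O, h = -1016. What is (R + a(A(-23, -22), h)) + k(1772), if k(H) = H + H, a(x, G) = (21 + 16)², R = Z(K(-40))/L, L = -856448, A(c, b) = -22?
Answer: 4207728009/856448 ≈ 4913.0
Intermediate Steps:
Z(w) = 1015 (Z(w) = -6 + 1021 = 1015)
R = -1015/856448 (R = 1015/(-856448) = 1015*(-1/856448) = -1015/856448 ≈ -0.0011851)
a(x, G) = 1369 (a(x, G) = 37² = 1369)
k(H) = 2*H
(R + a(A(-23, -22), h)) + k(1772) = (-1015/856448 + 1369) + 2*1772 = 1172476297/856448 + 3544 = 4207728009/856448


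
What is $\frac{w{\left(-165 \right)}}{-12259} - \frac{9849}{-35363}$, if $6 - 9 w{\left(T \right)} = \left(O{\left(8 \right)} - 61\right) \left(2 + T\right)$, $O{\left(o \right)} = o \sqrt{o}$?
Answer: $\frac{1438052150}{3901635153} - \frac{2608 \sqrt{2}}{110331} \approx 0.33515$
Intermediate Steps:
$O{\left(o \right)} = o^{\frac{3}{2}}$
$w{\left(T \right)} = \frac{2}{3} - \frac{\left(-61 + 16 \sqrt{2}\right) \left(2 + T\right)}{9}$ ($w{\left(T \right)} = \frac{2}{3} - \frac{\left(8^{\frac{3}{2}} - 61\right) \left(2 + T\right)}{9} = \frac{2}{3} - \frac{\left(16 \sqrt{2} - 61\right) \left(2 + T\right)}{9} = \frac{2}{3} - \frac{\left(-61 + 16 \sqrt{2}\right) \left(2 + T\right)}{9}$)
$\frac{w{\left(-165 \right)}}{-12259} - \frac{9849}{-35363} = \frac{\frac{128}{9} - \frac{32 \sqrt{2}}{9} + \frac{61}{9} \left(-165\right) - - \frac{880 \sqrt{2}}{3}}{-12259} - \frac{9849}{-35363} = \left(\frac{128}{9} - \frac{32 \sqrt{2}}{9} - \frac{3355}{3} + \frac{880 \sqrt{2}}{3}\right) \left(- \frac{1}{12259}\right) - - \frac{9849}{35363} = \left(- \frac{9937}{9} + \frac{2608 \sqrt{2}}{9}\right) \left(- \frac{1}{12259}\right) + \frac{9849}{35363} = \left(\frac{9937}{110331} - \frac{2608 \sqrt{2}}{110331}\right) + \frac{9849}{35363} = \frac{1438052150}{3901635153} - \frac{2608 \sqrt{2}}{110331}$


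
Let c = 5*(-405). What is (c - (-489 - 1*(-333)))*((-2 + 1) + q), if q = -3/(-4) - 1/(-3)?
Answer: -623/4 ≈ -155.75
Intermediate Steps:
c = -2025
q = 13/12 (q = -3*(-¼) - 1*(-⅓) = ¾ + ⅓ = 13/12 ≈ 1.0833)
(c - (-489 - 1*(-333)))*((-2 + 1) + q) = (-2025 - (-489 - 1*(-333)))*((-2 + 1) + 13/12) = (-2025 - (-489 + 333))*(-1 + 13/12) = (-2025 - 1*(-156))*(1/12) = (-2025 + 156)*(1/12) = -1869*1/12 = -623/4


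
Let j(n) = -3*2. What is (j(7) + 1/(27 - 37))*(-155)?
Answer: 1891/2 ≈ 945.50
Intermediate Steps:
j(n) = -6
(j(7) + 1/(27 - 37))*(-155) = (-6 + 1/(27 - 37))*(-155) = (-6 + 1/(-10))*(-155) = (-6 - ⅒)*(-155) = -61/10*(-155) = 1891/2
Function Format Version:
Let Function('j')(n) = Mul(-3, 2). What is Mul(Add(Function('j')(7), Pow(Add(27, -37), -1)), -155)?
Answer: Rational(1891, 2) ≈ 945.50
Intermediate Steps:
Function('j')(n) = -6
Mul(Add(Function('j')(7), Pow(Add(27, -37), -1)), -155) = Mul(Add(-6, Pow(Add(27, -37), -1)), -155) = Mul(Add(-6, Pow(-10, -1)), -155) = Mul(Add(-6, Rational(-1, 10)), -155) = Mul(Rational(-61, 10), -155) = Rational(1891, 2)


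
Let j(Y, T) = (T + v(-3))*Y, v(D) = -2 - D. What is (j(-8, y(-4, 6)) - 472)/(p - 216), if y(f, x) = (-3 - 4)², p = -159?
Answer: 872/375 ≈ 2.3253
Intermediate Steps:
y(f, x) = 49 (y(f, x) = (-7)² = 49)
j(Y, T) = Y*(1 + T) (j(Y, T) = (T + (-2 - 1*(-3)))*Y = (T + (-2 + 3))*Y = (T + 1)*Y = (1 + T)*Y = Y*(1 + T))
(j(-8, y(-4, 6)) - 472)/(p - 216) = (-8*(1 + 49) - 472)/(-159 - 216) = (-8*50 - 472)/(-375) = (-400 - 472)*(-1/375) = -872*(-1/375) = 872/375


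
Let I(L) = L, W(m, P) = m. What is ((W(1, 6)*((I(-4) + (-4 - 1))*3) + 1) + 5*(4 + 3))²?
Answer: 81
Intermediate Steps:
((W(1, 6)*((I(-4) + (-4 - 1))*3) + 1) + 5*(4 + 3))² = ((1*((-4 + (-4 - 1))*3) + 1) + 5*(4 + 3))² = ((1*((-4 - 5)*3) + 1) + 5*7)² = ((1*(-9*3) + 1) + 35)² = ((1*(-27) + 1) + 35)² = ((-27 + 1) + 35)² = (-26 + 35)² = 9² = 81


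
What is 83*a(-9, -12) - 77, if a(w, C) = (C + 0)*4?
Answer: -4061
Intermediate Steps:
a(w, C) = 4*C (a(w, C) = C*4 = 4*C)
83*a(-9, -12) - 77 = 83*(4*(-12)) - 77 = 83*(-48) - 77 = -3984 - 77 = -4061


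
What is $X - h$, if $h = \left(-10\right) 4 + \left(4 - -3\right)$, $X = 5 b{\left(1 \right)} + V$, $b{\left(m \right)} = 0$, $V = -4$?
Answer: $29$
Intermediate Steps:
$X = -4$ ($X = 5 \cdot 0 - 4 = 0 - 4 = -4$)
$h = -33$ ($h = -40 + \left(4 + 3\right) = -40 + 7 = -33$)
$X - h = -4 - -33 = -4 + 33 = 29$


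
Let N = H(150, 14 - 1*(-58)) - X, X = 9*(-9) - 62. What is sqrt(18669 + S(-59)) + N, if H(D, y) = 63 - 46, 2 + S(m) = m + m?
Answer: 160 + 9*sqrt(229) ≈ 296.19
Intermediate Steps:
X = -143 (X = -81 - 62 = -143)
S(m) = -2 + 2*m (S(m) = -2 + (m + m) = -2 + 2*m)
H(D, y) = 17
N = 160 (N = 17 - 1*(-143) = 17 + 143 = 160)
sqrt(18669 + S(-59)) + N = sqrt(18669 + (-2 + 2*(-59))) + 160 = sqrt(18669 + (-2 - 118)) + 160 = sqrt(18669 - 120) + 160 = sqrt(18549) + 160 = 9*sqrt(229) + 160 = 160 + 9*sqrt(229)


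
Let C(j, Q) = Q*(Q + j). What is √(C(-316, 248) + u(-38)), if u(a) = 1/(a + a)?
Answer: I*√24351635/38 ≈ 129.86*I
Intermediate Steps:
u(a) = 1/(2*a)
√(C(-316, 248) + u(-38)) = √(248*(248 - 316) + (½)/(-38)) = √(248*(-68) + (½)*(-1/38)) = √(-16864 - 1/76) = √(-1281665/76) = I*√24351635/38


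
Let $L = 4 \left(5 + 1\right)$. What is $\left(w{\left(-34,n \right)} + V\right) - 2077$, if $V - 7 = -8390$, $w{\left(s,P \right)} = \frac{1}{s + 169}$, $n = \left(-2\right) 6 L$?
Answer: $- \frac{1412099}{135} \approx -10460.0$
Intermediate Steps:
$L = 24$ ($L = 4 \cdot 6 = 24$)
$n = -288$ ($n = \left(-2\right) 6 \cdot 24 = \left(-12\right) 24 = -288$)
$w{\left(s,P \right)} = \frac{1}{169 + s}$
$V = -8383$ ($V = 7 - 8390 = -8383$)
$\left(w{\left(-34,n \right)} + V\right) - 2077 = \left(\frac{1}{169 - 34} - 8383\right) - 2077 = \left(\frac{1}{135} - 8383\right) - 2077 = - \frac{1131704}{135} - 2077 = - \frac{1412099}{135}$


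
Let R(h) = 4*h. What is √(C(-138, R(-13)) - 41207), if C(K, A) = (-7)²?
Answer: I*√41158 ≈ 202.87*I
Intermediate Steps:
C(K, A) = 49
√(C(-138, R(-13)) - 41207) = √(49 - 41207) = √(-41158) = I*√41158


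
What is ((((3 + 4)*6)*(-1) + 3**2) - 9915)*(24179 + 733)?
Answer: -247824576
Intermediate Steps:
((((3 + 4)*6)*(-1) + 3**2) - 9915)*(24179 + 733) = (((7*6)*(-1) + 9) - 9915)*24912 = ((42*(-1) + 9) - 9915)*24912 = ((-42 + 9) - 9915)*24912 = (-33 - 9915)*24912 = -9948*24912 = -247824576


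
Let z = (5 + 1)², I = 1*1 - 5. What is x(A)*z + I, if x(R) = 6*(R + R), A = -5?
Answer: -2164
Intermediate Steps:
x(R) = 12*R (x(R) = 6*(2*R) = 12*R)
I = -4 (I = 1 - 5 = -4)
z = 36 (z = 6² = 36)
x(A)*z + I = (12*(-5))*36 - 4 = -60*36 - 4 = -2160 - 4 = -2164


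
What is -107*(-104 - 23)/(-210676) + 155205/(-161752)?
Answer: -8724004127/8519316088 ≈ -1.0240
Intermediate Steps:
-107*(-104 - 23)/(-210676) + 155205/(-161752) = -107*(-127)*(-1/210676) + 155205*(-1/161752) = 13589*(-1/210676) - 155205/161752 = -13589/210676 - 155205/161752 = -8724004127/8519316088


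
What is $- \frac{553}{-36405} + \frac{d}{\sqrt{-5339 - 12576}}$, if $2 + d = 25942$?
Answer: $\frac{553}{36405} - \frac{5188 i \sqrt{17915}}{3583} \approx 0.01519 - 193.8 i$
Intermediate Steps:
$d = 25940$ ($d = -2 + 25942 = 25940$)
$- \frac{553}{-36405} + \frac{d}{\sqrt{-5339 - 12576}} = - \frac{553}{-36405} + \frac{25940}{\sqrt{-5339 - 12576}} = \left(-553\right) \left(- \frac{1}{36405}\right) + \frac{25940}{\sqrt{-17915}} = \frac{553}{36405} + \frac{25940}{i \sqrt{17915}} = \frac{553}{36405} + 25940 \left(- \frac{i \sqrt{17915}}{17915}\right) = \frac{553}{36405} - \frac{5188 i \sqrt{17915}}{3583}$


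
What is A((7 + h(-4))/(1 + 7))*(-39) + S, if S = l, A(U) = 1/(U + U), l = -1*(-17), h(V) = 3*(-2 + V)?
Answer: 343/11 ≈ 31.182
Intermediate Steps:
h(V) = -6 + 3*V
l = 17
A(U) = 1/(2*U)
S = 17
A((7 + h(-4))/(1 + 7))*(-39) + S = (1/(2*(((7 + (-6 + 3*(-4)))/(1 + 7)))))*(-39) + 17 = (1/(2*(((7 + (-6 - 12))/8))))*(-39) + 17 = (1/(2*(((7 - 18)*(1/8)))))*(-39) + 17 = (1/(2*((-11*1/8))))*(-39) + 17 = (1/(2*(-11/8)))*(-39) + 17 = ((1/2)*(-8/11))*(-39) + 17 = -4/11*(-39) + 17 = 156/11 + 17 = 343/11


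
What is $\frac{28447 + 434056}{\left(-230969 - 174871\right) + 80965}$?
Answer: $- \frac{462503}{324875} \approx -1.4236$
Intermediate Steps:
$\frac{28447 + 434056}{\left(-230969 - 174871\right) + 80965} = \frac{462503}{-405840 + 80965} = \frac{462503}{-324875} = 462503 \left(- \frac{1}{324875}\right) = - \frac{462503}{324875}$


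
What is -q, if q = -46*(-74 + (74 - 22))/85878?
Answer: -506/42939 ≈ -0.011784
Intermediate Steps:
q = 506/42939 (q = -46*(-74 + 52)*(1/85878) = -46*(-22)*(1/85878) = 1012*(1/85878) = 506/42939 ≈ 0.011784)
-q = -1*506/42939 = -506/42939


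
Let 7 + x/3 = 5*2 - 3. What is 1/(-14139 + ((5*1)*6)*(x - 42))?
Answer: -1/15399 ≈ -6.4939e-5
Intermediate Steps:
x = 0 (x = -21 + 3*(5*2 - 3) = -21 + 3*(10 - 3) = -21 + 3*7 = -21 + 21 = 0)
1/(-14139 + ((5*1)*6)*(x - 42)) = 1/(-14139 + ((5*1)*6)*(0 - 42)) = 1/(-14139 + (5*6)*(-42)) = 1/(-14139 + 30*(-42)) = 1/(-14139 - 1260) = 1/(-15399) = -1/15399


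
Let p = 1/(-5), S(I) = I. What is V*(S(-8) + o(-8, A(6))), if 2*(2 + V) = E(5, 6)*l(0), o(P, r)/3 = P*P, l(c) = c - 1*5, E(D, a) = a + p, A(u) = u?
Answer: -3036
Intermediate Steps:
p = -1/5 ≈ -0.20000
E(D, a) = -1/5 + a (E(D, a) = a - 1/5 = -1/5 + a)
l(c) = -5 + c (l(c) = c - 5 = -5 + c)
o(P, r) = 3*P**2 (o(P, r) = 3*(P*P) = 3*P**2)
V = -33/2 (V = -2 + ((-1/5 + 6)*(-5 + 0))/2 = -2 + ((29/5)*(-5))/2 = -2 + (1/2)*(-29) = -2 - 29/2 = -33/2 ≈ -16.500)
V*(S(-8) + o(-8, A(6))) = -33*(-8 + 3*(-8)**2)/2 = -33*(-8 + 3*64)/2 = -33*(-8 + 192)/2 = -33/2*184 = -3036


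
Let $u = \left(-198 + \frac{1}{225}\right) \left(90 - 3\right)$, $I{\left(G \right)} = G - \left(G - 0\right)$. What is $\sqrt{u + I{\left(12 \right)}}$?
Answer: $\frac{i \sqrt{3875763}}{15} \approx 131.25 i$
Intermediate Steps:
$I{\left(G \right)} = 0$ ($I{\left(G \right)} = G - \left(G + 0\right) = G - G = 0$)
$u = - \frac{1291921}{75}$ ($u = \left(-198 + \frac{1}{225}\right) 87 = \left(- \frac{44549}{225}\right) 87 = - \frac{1291921}{75} \approx -17226.0$)
$\sqrt{u + I{\left(12 \right)}} = \sqrt{- \frac{1291921}{75} + 0} = \sqrt{- \frac{1291921}{75}} = \frac{i \sqrt{3875763}}{15}$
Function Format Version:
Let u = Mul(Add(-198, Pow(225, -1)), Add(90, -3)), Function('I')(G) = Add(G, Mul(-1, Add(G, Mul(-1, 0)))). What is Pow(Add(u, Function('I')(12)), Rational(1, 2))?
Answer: Mul(Rational(1, 15), I, Pow(3875763, Rational(1, 2))) ≈ Mul(131.25, I)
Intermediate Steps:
Function('I')(G) = 0 (Function('I')(G) = Add(G, Mul(-1, Add(G, 0))) = Add(G, Mul(-1, G)) = 0)
u = Rational(-1291921, 75) (u = Mul(Add(-198, Rational(1, 225)), 87) = Mul(Rational(-44549, 225), 87) = Rational(-1291921, 75) ≈ -17226.)
Pow(Add(u, Function('I')(12)), Rational(1, 2)) = Pow(Add(Rational(-1291921, 75), 0), Rational(1, 2)) = Pow(Rational(-1291921, 75), Rational(1, 2)) = Mul(Rational(1, 15), I, Pow(3875763, Rational(1, 2)))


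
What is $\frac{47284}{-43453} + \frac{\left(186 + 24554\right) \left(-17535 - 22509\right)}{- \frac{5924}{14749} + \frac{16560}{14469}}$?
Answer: $- \frac{81071231553958696}{60790747} \approx -1.3336 \cdot 10^{9}$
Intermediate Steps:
$\frac{47284}{-43453} + \frac{\left(186 + 24554\right) \left(-17535 - 22509\right)}{- \frac{5924}{14749} + \frac{16560}{14469}} = 47284 \left(- \frac{1}{43453}\right) + \frac{24740 \left(-40044\right)}{\left(-5924\right) \frac{1}{14749} + 16560 \cdot \frac{1}{14469}} = - \frac{47284}{43453} - \frac{990688560}{- \frac{5924}{14749} + \frac{5520}{4823}} = - \frac{47284}{43453} - \frac{990688560}{\frac{7549004}{10162061}} = - \frac{47284}{43453} - \frac{35448723868740}{26581} = - \frac{81071231553958696}{60790747}$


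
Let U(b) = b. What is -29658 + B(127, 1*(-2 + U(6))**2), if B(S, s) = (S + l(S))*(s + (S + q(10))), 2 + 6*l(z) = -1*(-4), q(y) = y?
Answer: -10176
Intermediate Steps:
l(z) = 1/3 (l(z) = -1/3 + (-1*(-4))/6 = -1/3 + (1/6)*4 = -1/3 + 2/3 = 1/3)
B(S, s) = (1/3 + S)*(10 + S + s) (B(S, s) = (S + 1/3)*(s + (S + 10)) = (1/3 + S)*(s + (10 + S)) = (1/3 + S)*(10 + S + s))
-29658 + B(127, 1*(-2 + U(6))**2) = -29658 + (10/3 + 127**2 + (1*(-2 + 6)**2)/3 + (31/3)*127 + 127*(1*(-2 + 6)**2)) = -29658 + (10/3 + 16129 + (1*4**2)/3 + 3937/3 + 127*(1*4**2)) = -29658 + (10/3 + 16129 + (1*16)/3 + 3937/3 + 127*(1*16)) = -29658 + (10/3 + 16129 + (1/3)*16 + 3937/3 + 127*16) = -29658 + (10/3 + 16129 + 16/3 + 3937/3 + 2032) = -29658 + 19482 = -10176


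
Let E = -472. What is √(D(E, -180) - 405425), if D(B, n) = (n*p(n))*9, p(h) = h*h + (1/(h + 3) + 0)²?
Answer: I*√184122012605/59 ≈ 7272.8*I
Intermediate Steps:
p(h) = h² + (3 + h)⁻² (p(h) = h² + (1/(3 + h) + 0)² = h² + (1/(3 + h))² = h² + (3 + h)⁻²)
D(B, n) = 9*n*(n² + (3 + n)⁻²) (D(B, n) = (n*(n² + (3 + n)⁻²))*9 = 9*n*(n² + (3 + n)⁻²))
√(D(E, -180) - 405425) = √((9*(-180)³ + 9*(-180)/(3 - 180)²) - 405425) = √((9*(-5832000) + 9*(-180)/(-177)²) - 405425) = √((-52488000 + 9*(-180)*(1/31329)) - 405425) = √((-52488000 - 180/3481) - 405425) = √(-182710728180/3481 - 405425) = √(-184122012605/3481) = I*√184122012605/59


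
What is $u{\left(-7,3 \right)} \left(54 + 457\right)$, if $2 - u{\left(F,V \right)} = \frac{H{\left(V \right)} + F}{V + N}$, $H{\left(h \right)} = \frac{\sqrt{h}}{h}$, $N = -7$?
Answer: $\frac{511}{4} + \frac{511 \sqrt{3}}{12} \approx 201.51$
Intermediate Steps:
$H{\left(h \right)} = \frac{1}{\sqrt{h}}$
$u{\left(F,V \right)} = 2 - \frac{F + \frac{1}{\sqrt{V}}}{-7 + V}$ ($u{\left(F,V \right)} = 2 - \frac{\frac{1}{\sqrt{V}} + F}{V - 7} = 2 - \frac{F + \frac{1}{\sqrt{V}}}{-7 + V}$)
$u{\left(-7,3 \right)} \left(54 + 457\right) = \frac{-1 + \sqrt{3} \left(-14 - -7 + 2 \cdot 3\right)}{\sqrt{3} \left(-7 + 3\right)} \left(54 + 457\right) = \frac{\frac{\sqrt{3}}{3} \left(-1 + \sqrt{3} \left(-14 + 7 + 6\right)\right)}{-4} \cdot 511 = \frac{\sqrt{3}}{3} \left(- \frac{1}{4}\right) \left(-1 + \sqrt{3} \left(-1\right)\right) 511 = \frac{\sqrt{3}}{3} \left(- \frac{1}{4}\right) \left(-1 - \sqrt{3}\right) 511 = - \frac{\sqrt{3} \left(-1 - \sqrt{3}\right)}{12} \cdot 511 = - \frac{511 \sqrt{3} \left(-1 - \sqrt{3}\right)}{12}$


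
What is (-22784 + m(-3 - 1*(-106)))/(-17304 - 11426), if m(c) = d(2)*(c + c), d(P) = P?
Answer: 658/845 ≈ 0.77870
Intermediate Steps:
m(c) = 4*c (m(c) = 2*(c + c) = 2*(2*c) = 4*c)
(-22784 + m(-3 - 1*(-106)))/(-17304 - 11426) = (-22784 + 4*(-3 - 1*(-106)))/(-17304 - 11426) = (-22784 + 4*(-3 + 106))/(-28730) = (-22784 + 4*103)*(-1/28730) = (-22784 + 412)*(-1/28730) = -22372*(-1/28730) = 658/845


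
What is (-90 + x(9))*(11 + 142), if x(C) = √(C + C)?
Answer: -13770 + 459*√2 ≈ -13121.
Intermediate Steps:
x(C) = √2*√C (x(C) = √(2*C) = √2*√C)
(-90 + x(9))*(11 + 142) = (-90 + √2*√9)*(11 + 142) = (-90 + √2*3)*153 = (-90 + 3*√2)*153 = -13770 + 459*√2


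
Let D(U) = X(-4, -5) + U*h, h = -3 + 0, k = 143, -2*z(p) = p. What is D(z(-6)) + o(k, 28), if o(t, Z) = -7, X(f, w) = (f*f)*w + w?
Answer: -101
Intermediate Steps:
z(p) = -p/2
X(f, w) = w + w*f² (X(f, w) = f²*w + w = w*f² + w = w + w*f²)
h = -3
D(U) = -85 - 3*U (D(U) = -5*(1 + (-4)²) + U*(-3) = -5*(1 + 16) - 3*U = -5*17 - 3*U = -85 - 3*U)
D(z(-6)) + o(k, 28) = (-85 - (-3)*(-6)/2) - 7 = (-85 - 3*3) - 7 = (-85 - 9) - 7 = -94 - 7 = -101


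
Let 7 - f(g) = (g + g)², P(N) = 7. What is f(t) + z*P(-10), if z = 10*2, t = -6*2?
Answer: -429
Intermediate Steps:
t = -12
f(g) = 7 - 4*g² (f(g) = 7 - (g + g)² = 7 - (2*g)² = 7 - 4*g²)
z = 20
f(t) + z*P(-10) = (7 - 4*(-12)²) + 20*7 = (7 - 4*144) + 140 = (7 - 576) + 140 = -569 + 140 = -429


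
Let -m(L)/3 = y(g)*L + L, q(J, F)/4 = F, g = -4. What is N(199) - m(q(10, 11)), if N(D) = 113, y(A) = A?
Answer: -283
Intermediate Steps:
q(J, F) = 4*F
m(L) = 9*L (m(L) = -3*(-4*L + L) = -(-9)*L = 9*L)
N(199) - m(q(10, 11)) = 113 - 9*4*11 = 113 - 9*44 = 113 - 1*396 = 113 - 396 = -283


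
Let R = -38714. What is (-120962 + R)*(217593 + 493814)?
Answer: -113594624132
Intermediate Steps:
(-120962 + R)*(217593 + 493814) = (-120962 - 38714)*(217593 + 493814) = -159676*711407 = -113594624132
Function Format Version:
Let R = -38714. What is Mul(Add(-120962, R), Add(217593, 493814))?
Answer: -113594624132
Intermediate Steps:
Mul(Add(-120962, R), Add(217593, 493814)) = Mul(Add(-120962, -38714), Add(217593, 493814)) = Mul(-159676, 711407) = -113594624132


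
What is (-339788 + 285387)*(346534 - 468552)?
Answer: 6637901218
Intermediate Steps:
(-339788 + 285387)*(346534 - 468552) = -54401*(-122018) = 6637901218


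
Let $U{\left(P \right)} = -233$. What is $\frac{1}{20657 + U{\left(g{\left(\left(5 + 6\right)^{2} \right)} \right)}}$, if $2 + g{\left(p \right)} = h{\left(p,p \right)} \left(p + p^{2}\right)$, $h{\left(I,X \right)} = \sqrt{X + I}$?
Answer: $\frac{1}{20424} \approx 4.8962 \cdot 10^{-5}$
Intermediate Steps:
$h{\left(I,X \right)} = \sqrt{I + X}$
$g{\left(p \right)} = -2 + \sqrt{2} \sqrt{p} \left(p + p^{2}\right)$ ($g{\left(p \right)} = -2 + \sqrt{p + p} \left(p + p^{2}\right) = -2 + \sqrt{2 p} \left(p + p^{2}\right) = -2 + \sqrt{2} \sqrt{p} \left(p + p^{2}\right)$)
$\frac{1}{20657 + U{\left(g{\left(\left(5 + 6\right)^{2} \right)} \right)}} = \frac{1}{20657 - 233} = \frac{1}{20424}$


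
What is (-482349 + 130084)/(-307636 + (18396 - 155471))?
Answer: 352265/444711 ≈ 0.79212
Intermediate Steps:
(-482349 + 130084)/(-307636 + (18396 - 155471)) = -352265/(-307636 - 137075) = -352265/(-444711) = -352265*(-1/444711) = 352265/444711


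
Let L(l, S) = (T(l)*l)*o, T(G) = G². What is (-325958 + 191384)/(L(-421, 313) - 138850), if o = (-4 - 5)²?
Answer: 134574/6044234191 ≈ 2.2265e-5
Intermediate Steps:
o = 81 (o = (-9)² = 81)
L(l, S) = 81*l³ (L(l, S) = (l²*l)*81 = l³*81 = 81*l³)
(-325958 + 191384)/(L(-421, 313) - 138850) = (-325958 + 191384)/(81*(-421)³ - 138850) = -134574/(81*(-74618461) - 138850) = -134574/(-6044095341 - 138850) = -134574/(-6044234191) = -134574*(-1/6044234191) = 134574/6044234191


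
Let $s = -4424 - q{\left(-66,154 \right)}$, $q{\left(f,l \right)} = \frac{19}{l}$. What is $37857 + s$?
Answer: $\frac{5148663}{154} \approx 33433.0$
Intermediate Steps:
$s = - \frac{681315}{154}$ ($s = -4424 - \frac{19}{154} = - \frac{681315}{154} \approx -4424.1$)
$37857 + s = 37857 - \frac{681315}{154} = \frac{5148663}{154}$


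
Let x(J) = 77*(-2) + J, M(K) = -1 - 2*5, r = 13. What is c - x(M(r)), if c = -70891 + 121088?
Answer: 50362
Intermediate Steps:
M(K) = -11 (M(K) = -1 - 10 = -11)
c = 50197
x(J) = -154 + J
c - x(M(r)) = 50197 - (-154 - 11) = 50197 - 1*(-165) = 50197 + 165 = 50362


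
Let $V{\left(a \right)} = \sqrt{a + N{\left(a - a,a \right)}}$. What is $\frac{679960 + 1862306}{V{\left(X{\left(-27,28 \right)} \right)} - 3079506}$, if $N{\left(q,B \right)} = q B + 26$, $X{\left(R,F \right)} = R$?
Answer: $- \frac{7828923400596}{9483357204037} - \frac{2542266 i}{9483357204037} \approx -0.82554 - 2.6808 \cdot 10^{-7} i$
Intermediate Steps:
$N{\left(q,B \right)} = 26 + B q$ ($N{\left(q,B \right)} = B q + 26 = 26 + B q$)
$V{\left(a \right)} = \sqrt{26 + a}$ ($V{\left(a \right)} = \sqrt{a + \left(26 + a \left(a - a\right)\right)} = \sqrt{a + \left(26 + a 0\right)} = \sqrt{a + \left(26 + 0\right)} = \sqrt{a + 26} = \sqrt{26 + a}$)
$\frac{679960 + 1862306}{V{\left(X{\left(-27,28 \right)} \right)} - 3079506} = \frac{679960 + 1862306}{\sqrt{26 - 27} - 3079506} = \frac{2542266}{\sqrt{-1} - 3079506} = \frac{2542266}{i - 3079506} = \frac{2542266}{-3079506 + i} = 2542266 \frac{-3079506 - i}{9483357204037} = \frac{2542266 \left(-3079506 - i\right)}{9483357204037}$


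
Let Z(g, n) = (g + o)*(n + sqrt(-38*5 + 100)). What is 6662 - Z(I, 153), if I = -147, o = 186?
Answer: 695 - 117*I*sqrt(10) ≈ 695.0 - 369.99*I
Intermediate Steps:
Z(g, n) = (186 + g)*(n + 3*I*sqrt(10)) (Z(g, n) = (g + 186)*(n + sqrt(-38*5 + 100)) = (186 + g)*(n + sqrt(-190 + 100)) = (186 + g)*(n + sqrt(-90)) = (186 + g)*(n + 3*I*sqrt(10)))
6662 - Z(I, 153) = 6662 - (186*153 - 147*153 + 558*I*sqrt(10) + 3*I*(-147)*sqrt(10)) = 6662 - (28458 - 22491 + 558*I*sqrt(10) - 441*I*sqrt(10)) = 6662 - (5967 + 117*I*sqrt(10)) = 6662 + (-5967 - 117*I*sqrt(10)) = 695 - 117*I*sqrt(10)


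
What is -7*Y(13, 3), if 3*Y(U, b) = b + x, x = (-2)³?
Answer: 35/3 ≈ 11.667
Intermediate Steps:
x = -8
Y(U, b) = -8/3 + b/3 (Y(U, b) = (b - 8)/3 = (-8 + b)/3 = -8/3 + b/3)
-7*Y(13, 3) = -7*(-8/3 + (⅓)*3) = -7*(-8/3 + 1) = -7*(-5/3) = 35/3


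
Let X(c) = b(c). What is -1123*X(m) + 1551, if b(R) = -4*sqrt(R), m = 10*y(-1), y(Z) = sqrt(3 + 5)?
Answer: 1551 + 8984*2**(1/4)*sqrt(5) ≈ 25441.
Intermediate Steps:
y(Z) = 2*sqrt(2) (y(Z) = sqrt(8) = 2*sqrt(2))
m = 20*sqrt(2) (m = 10*(2*sqrt(2)) = 20*sqrt(2) ≈ 28.284)
X(c) = -4*sqrt(c)
-1123*X(m) + 1551 = -(-4492)*sqrt(20*sqrt(2)) + 1551 = -(-4492)*2*2**(1/4)*sqrt(5) + 1551 = -(-8984)*2**(1/4)*sqrt(5) + 1551 = 8984*2**(1/4)*sqrt(5) + 1551 = 1551 + 8984*2**(1/4)*sqrt(5)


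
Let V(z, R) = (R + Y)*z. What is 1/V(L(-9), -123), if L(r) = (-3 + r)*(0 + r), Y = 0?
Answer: -1/13284 ≈ -7.5279e-5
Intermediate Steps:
L(r) = r*(-3 + r) (L(r) = (-3 + r)*r = r*(-3 + r))
V(z, R) = R*z (V(z, R) = (R + 0)*z = R*z)
1/V(L(-9), -123) = 1/(-(-1107)*(-3 - 9)) = 1/(-(-1107)*(-12)) = 1/(-123*108) = 1/(-13284) = -1/13284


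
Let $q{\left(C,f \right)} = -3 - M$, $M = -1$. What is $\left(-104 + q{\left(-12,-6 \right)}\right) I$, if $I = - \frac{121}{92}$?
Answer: $\frac{6413}{46} \approx 139.41$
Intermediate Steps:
$q{\left(C,f \right)} = -2$ ($q{\left(C,f \right)} = -3 - -1 = -3 + 1 = -2$)
$I = - \frac{121}{92}$ ($I = \left(-121\right) \frac{1}{92} = - \frac{121}{92} \approx -1.3152$)
$\left(-104 + q{\left(-12,-6 \right)}\right) I = \left(-104 - 2\right) \left(- \frac{121}{92}\right) = \left(-106\right) \left(- \frac{121}{92}\right) = \frac{6413}{46}$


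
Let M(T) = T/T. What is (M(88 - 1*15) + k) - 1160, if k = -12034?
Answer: -13193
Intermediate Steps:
M(T) = 1
(M(88 - 1*15) + k) - 1160 = (1 - 12034) - 1160 = -12033 - 1160 = -13193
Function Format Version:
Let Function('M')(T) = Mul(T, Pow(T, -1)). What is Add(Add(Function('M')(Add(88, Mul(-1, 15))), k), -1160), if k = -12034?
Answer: -13193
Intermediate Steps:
Function('M')(T) = 1
Add(Add(Function('M')(Add(88, Mul(-1, 15))), k), -1160) = Add(Add(1, -12034), -1160) = Add(-12033, -1160) = -13193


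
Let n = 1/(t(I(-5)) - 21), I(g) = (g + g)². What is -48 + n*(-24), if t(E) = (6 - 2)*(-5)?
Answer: -1944/41 ≈ -47.415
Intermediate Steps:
I(g) = 4*g² (I(g) = (2*g)² = 4*g²)
t(E) = -20 (t(E) = 4*(-5) = -20)
n = -1/41 (n = 1/(-20 - 21) = 1/(-41) = -1/41 ≈ -0.024390)
-48 + n*(-24) = -48 - 1/41*(-24) = -48 + 24/41 = -1944/41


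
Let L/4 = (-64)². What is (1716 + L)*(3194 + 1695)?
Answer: 88490900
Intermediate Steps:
L = 16384 (L = 4*(-64)² = 4*4096 = 16384)
(1716 + L)*(3194 + 1695) = (1716 + 16384)*(3194 + 1695) = 18100*4889 = 88490900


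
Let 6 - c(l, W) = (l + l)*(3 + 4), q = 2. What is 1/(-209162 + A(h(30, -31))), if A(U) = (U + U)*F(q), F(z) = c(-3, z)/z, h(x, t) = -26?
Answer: -1/210410 ≈ -4.7526e-6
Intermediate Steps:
c(l, W) = 6 - 14*l (c(l, W) = 6 - (l + l)*(3 + 4) = 6 - 2*l*7 = 6 - 14*l)
F(z) = 48/z (F(z) = (6 - 14*(-3))/z = (6 + 42)/z = 48/z)
A(U) = 48*U (A(U) = (U + U)*(48/2) = (2*U)*(48*(½)) = (2*U)*24 = 48*U)
1/(-209162 + A(h(30, -31))) = 1/(-209162 + 48*(-26)) = 1/(-209162 - 1248) = 1/(-210410) = -1/210410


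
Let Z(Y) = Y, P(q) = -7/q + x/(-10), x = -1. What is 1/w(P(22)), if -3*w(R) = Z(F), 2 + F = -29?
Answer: 3/31 ≈ 0.096774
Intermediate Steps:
F = -31 (F = -2 - 29 = -31)
P(q) = ⅒ - 7/q (P(q) = -7/q - 1/(-10) = -7/q - 1*(-⅒) = -7/q + ⅒ = ⅒ - 7/q)
w(R) = 31/3 (w(R) = -⅓*(-31) = 31/3)
1/w(P(22)) = 1/(31/3) = 3/31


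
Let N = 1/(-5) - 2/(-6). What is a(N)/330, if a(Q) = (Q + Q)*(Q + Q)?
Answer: 8/37125 ≈ 0.00021549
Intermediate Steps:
N = 2/15 (N = 1*(-⅕) - 2*(-⅙) = -⅕ + ⅓ = 2/15 ≈ 0.13333)
a(Q) = 4*Q² (a(Q) = (2*Q)*(2*Q) = 4*Q²)
a(N)/330 = (4*(2/15)²)/330 = (4*(4/225))*(1/330) = (16/225)*(1/330) = 8/37125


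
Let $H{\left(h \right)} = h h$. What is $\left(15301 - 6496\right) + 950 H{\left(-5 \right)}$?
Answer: $32555$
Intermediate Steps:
$H{\left(h \right)} = h^{2}$
$\left(15301 - 6496\right) + 950 H{\left(-5 \right)} = \left(15301 - 6496\right) + 950 \left(-5\right)^{2} = 8805 + 950 \cdot 25 = 8805 + 23750 = 32555$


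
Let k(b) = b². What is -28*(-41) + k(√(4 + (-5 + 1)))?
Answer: 1148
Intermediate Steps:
-28*(-41) + k(√(4 + (-5 + 1))) = -28*(-41) + (√(4 + (-5 + 1)))² = 1148 + (√(4 - 4))² = 1148 + (√0)² = 1148 + 0² = 1148 + 0 = 1148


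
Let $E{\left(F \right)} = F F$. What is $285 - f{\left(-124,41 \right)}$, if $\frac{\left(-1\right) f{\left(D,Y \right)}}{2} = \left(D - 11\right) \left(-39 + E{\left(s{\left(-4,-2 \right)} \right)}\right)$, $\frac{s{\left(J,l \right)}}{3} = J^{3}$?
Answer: $-9942465$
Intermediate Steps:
$s{\left(J,l \right)} = 3 J^{3}$
$E{\left(F \right)} = F^{2}$
$f{\left(D,Y \right)} = 810150 - 73650 D$ ($f{\left(D,Y \right)} = - 2 \left(D - 11\right) \left(-39 + \left(3 \left(-4\right)^{3}\right)^{2}\right) = - 2 \left(-11 + D\right) \left(-39 + \left(3 \left(-64\right)\right)^{2}\right) = - 2 \left(-11 + D\right) \left(-39 + \left(-192\right)^{2}\right) = - 2 \left(-11 + D\right) \left(-39 + 36864\right) = - 2 \left(-11 + D\right) 36825 = - 2 \left(-405075 + 36825 D\right) = 810150 - 73650 D$)
$285 - f{\left(-124,41 \right)} = 285 - \left(810150 - -9132600\right) = 285 - \left(810150 + 9132600\right) = 285 - 9942750 = -9942465$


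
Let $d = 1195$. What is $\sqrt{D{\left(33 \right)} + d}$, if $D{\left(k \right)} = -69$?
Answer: $\sqrt{1126} \approx 33.556$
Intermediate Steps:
$\sqrt{D{\left(33 \right)} + d} = \sqrt{-69 + 1195} = \sqrt{1126}$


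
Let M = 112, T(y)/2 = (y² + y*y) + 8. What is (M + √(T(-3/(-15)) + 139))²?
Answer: 317479/25 + 672*√431/5 ≈ 15489.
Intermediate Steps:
T(y) = 16 + 4*y² (T(y) = 2*((y² + y*y) + 8) = 2*((y² + y²) + 8) = 2*(2*y² + 8) = 2*(8 + 2*y²) = 16 + 4*y²)
(M + √(T(-3/(-15)) + 139))² = (112 + √((16 + 4*(-3/(-15))²) + 139))² = (112 + √((16 + 4*(-3*(-1/15))²) + 139))² = (112 + √((16 + 4*(⅕)²) + 139))² = (112 + √((16 + 4*(1/25)) + 139))² = (112 + √((16 + 4/25) + 139))² = (112 + √(404/25 + 139))² = (112 + √(3879/25))² = (112 + 3*√431/5)²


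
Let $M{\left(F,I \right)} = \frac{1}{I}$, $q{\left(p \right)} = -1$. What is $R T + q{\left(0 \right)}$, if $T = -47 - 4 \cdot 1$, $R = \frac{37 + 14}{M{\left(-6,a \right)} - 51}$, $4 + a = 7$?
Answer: $\frac{7651}{152} \approx 50.336$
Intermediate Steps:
$a = 3$ ($a = -4 + 7 = 3$)
$R = - \frac{153}{152}$ ($R = \frac{37 + 14}{\frac{1}{3} - 51} = \frac{51}{\frac{1}{3} - 51} = \frac{51}{- \frac{152}{3}} = 51 \left(- \frac{3}{152}\right) = - \frac{153}{152} \approx -1.0066$)
$T = -51$ ($T = -47 - 4 = -51$)
$R T + q{\left(0 \right)} = \left(- \frac{153}{152}\right) \left(-51\right) - 1 = \frac{7803}{152} - 1 = \frac{7651}{152}$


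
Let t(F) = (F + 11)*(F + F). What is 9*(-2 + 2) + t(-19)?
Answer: 304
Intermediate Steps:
t(F) = 2*F*(11 + F) (t(F) = (11 + F)*(2*F) = 2*F*(11 + F))
9*(-2 + 2) + t(-19) = 9*(-2 + 2) + 2*(-19)*(11 - 19) = 9*0 + 2*(-19)*(-8) = 0 + 304 = 304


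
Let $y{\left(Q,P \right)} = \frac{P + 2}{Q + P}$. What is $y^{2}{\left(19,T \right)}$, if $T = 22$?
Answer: $\frac{576}{1681} \approx 0.34265$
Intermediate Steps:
$y{\left(Q,P \right)} = \frac{2 + P}{P + Q}$
$y^{2}{\left(19,T \right)} = \left(\frac{2 + 22}{22 + 19}\right)^{2} = \left(\frac{1}{41} \cdot 24\right)^{2} = \left(\frac{24}{41}\right)^{2} = \frac{576}{1681}$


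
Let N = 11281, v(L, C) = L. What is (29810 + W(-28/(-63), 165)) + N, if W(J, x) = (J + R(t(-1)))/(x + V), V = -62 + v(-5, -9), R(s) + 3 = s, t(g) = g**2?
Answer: 2588732/63 ≈ 41091.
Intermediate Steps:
R(s) = -3 + s
V = -67 (V = -62 - 5 = -67)
W(J, x) = (-2 + J)/(-67 + x) (W(J, x) = (J + (-3 + (-1)**2))/(x - 67) = (J + (-3 + 1))/(-67 + x) = (J - 2)/(-67 + x) = (-2 + J)/(-67 + x))
(29810 + W(-28/(-63), 165)) + N = (29810 + (-2 - 28/(-63))/(-67 + 165)) + 11281 = (29810 + (-2 - 28*(-1/63))/98) + 11281 = (29810 + (-2 + 4/9)/98) + 11281 = (29810 + (1/98)*(-14/9)) + 11281 = (29810 - 1/63) + 11281 = 1878029/63 + 11281 = 2588732/63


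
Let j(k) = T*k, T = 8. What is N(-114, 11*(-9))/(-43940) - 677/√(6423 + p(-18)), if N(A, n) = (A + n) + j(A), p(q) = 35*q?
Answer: 225/8788 - 677*√5793/5793 ≈ -8.8692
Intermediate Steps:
j(k) = 8*k
N(A, n) = n + 9*A (N(A, n) = (A + n) + 8*A = n + 9*A)
N(-114, 11*(-9))/(-43940) - 677/√(6423 + p(-18)) = (11*(-9) + 9*(-114))/(-43940) - 677/√(6423 + 35*(-18)) = (-99 - 1026)*(-1/43940) - 677/√(6423 - 630) = -1125*(-1/43940) - 677*√5793/5793 = 225/8788 - 677*√5793/5793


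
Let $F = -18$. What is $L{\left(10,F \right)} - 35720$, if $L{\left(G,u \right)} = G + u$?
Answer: $-35728$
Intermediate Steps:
$L{\left(10,F \right)} - 35720 = \left(10 - 18\right) - 35720 = -8 - 35720 = -35728$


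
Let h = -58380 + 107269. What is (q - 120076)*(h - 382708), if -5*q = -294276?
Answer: 102183331176/5 ≈ 2.0437e+10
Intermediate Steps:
q = 294276/5 (q = -⅕*(-294276) = 294276/5 ≈ 58855.)
h = 48889
(q - 120076)*(h - 382708) = (294276/5 - 120076)*(48889 - 382708) = -306104/5*(-333819) = 102183331176/5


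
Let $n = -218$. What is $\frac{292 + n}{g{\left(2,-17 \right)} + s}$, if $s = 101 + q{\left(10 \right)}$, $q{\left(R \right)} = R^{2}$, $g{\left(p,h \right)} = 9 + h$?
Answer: $\frac{74}{193} \approx 0.38342$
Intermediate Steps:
$s = 201$ ($s = 101 + 10^{2} = 101 + 100 = 201$)
$\frac{292 + n}{g{\left(2,-17 \right)} + s} = \frac{292 - 218}{\left(9 - 17\right) + 201} = \frac{74}{-8 + 201} = \frac{74}{193}$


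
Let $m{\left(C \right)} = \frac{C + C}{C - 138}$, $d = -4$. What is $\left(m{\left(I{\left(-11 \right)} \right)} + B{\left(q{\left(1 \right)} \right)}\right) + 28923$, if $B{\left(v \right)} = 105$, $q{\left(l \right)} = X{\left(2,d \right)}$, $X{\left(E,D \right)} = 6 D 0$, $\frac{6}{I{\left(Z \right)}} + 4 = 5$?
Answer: $\frac{319307}{11} \approx 29028.0$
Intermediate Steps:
$I{\left(Z \right)} = 6$ ($I{\left(Z \right)} = \frac{6}{-4 + 5} = \frac{6}{1} = 6 \cdot 1 = 6$)
$X{\left(E,D \right)} = 0$
$q{\left(l \right)} = 0$
$m{\left(C \right)} = \frac{2 C}{-138 + C}$
$\left(m{\left(I{\left(-11 \right)} \right)} + B{\left(q{\left(1 \right)} \right)}\right) + 28923 = \left(2 \cdot 6 \frac{1}{-138 + 6} + 105\right) + 28923 = \left(2 \cdot 6 \frac{1}{-132} + 105\right) + 28923 = \left(2 \cdot 6 \left(- \frac{1}{132}\right) + 105\right) + 28923 = \left(- \frac{1}{11} + 105\right) + 28923 = \frac{1154}{11} + 28923 = \frac{319307}{11}$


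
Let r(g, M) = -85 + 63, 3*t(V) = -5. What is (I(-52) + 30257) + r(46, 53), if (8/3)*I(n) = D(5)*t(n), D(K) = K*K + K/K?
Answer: 120875/4 ≈ 30219.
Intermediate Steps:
t(V) = -5/3 (t(V) = (⅓)*(-5) = -5/3)
D(K) = 1 + K² (D(K) = K² + 1 = 1 + K²)
I(n) = -65/4 (I(n) = 3*((1 + 5²)*(-5/3))/8 = 3*((1 + 25)*(-5/3))/8 = 3*(26*(-5/3))/8 = (3/8)*(-130/3) = -65/4)
r(g, M) = -22
(I(-52) + 30257) + r(46, 53) = (-65/4 + 30257) - 22 = 120963/4 - 22 = 120875/4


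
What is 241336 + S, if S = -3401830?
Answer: -3160494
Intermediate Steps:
241336 + S = 241336 - 3401830 = -3160494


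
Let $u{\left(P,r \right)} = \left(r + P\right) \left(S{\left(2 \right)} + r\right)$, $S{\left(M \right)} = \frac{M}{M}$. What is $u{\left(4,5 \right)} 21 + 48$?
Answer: $1182$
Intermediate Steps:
$S{\left(M \right)} = 1$
$u{\left(P,r \right)} = \left(1 + r\right) \left(P + r\right)$ ($u{\left(P,r \right)} = \left(r + P\right) \left(1 + r\right) = \left(P + r\right) \left(1 + r\right) = \left(1 + r\right) \left(P + r\right)$)
$u{\left(4,5 \right)} 21 + 48 = \left(4 + 5 + 5^{2} + 4 \cdot 5\right) 21 + 48 = \left(4 + 5 + 25 + 20\right) 21 + 48 = 54 \cdot 21 + 48 = 1134 + 48 = 1182$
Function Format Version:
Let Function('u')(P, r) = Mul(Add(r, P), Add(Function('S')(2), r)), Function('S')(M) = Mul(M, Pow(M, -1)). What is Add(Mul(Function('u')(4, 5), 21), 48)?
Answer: 1182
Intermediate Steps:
Function('S')(M) = 1
Function('u')(P, r) = Mul(Add(1, r), Add(P, r)) (Function('u')(P, r) = Mul(Add(r, P), Add(1, r)) = Mul(Add(P, r), Add(1, r)) = Mul(Add(1, r), Add(P, r)))
Add(Mul(Function('u')(4, 5), 21), 48) = Add(Mul(Add(4, 5, Pow(5, 2), Mul(4, 5)), 21), 48) = Add(Mul(Add(4, 5, 25, 20), 21), 48) = Add(Mul(54, 21), 48) = Add(1134, 48) = 1182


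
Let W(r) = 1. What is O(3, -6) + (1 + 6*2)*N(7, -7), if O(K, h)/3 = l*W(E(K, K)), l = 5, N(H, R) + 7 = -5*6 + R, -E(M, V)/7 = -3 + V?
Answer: -557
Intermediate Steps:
E(M, V) = 21 - 7*V (E(M, V) = -7*(-3 + V) = 21 - 7*V)
N(H, R) = -37 + R (N(H, R) = -7 + (-5*6 + R) = -7 + (-30 + R) = -37 + R)
O(K, h) = 15 (O(K, h) = 3*(5*1) = 3*5 = 15)
O(3, -6) + (1 + 6*2)*N(7, -7) = 15 + (1 + 6*2)*(-37 - 7) = 15 + (1 + 12)*(-44) = 15 + 13*(-44) = 15 - 572 = -557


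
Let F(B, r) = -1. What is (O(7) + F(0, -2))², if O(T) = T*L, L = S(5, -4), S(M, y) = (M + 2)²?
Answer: 116964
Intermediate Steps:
S(M, y) = (2 + M)²
L = 49 (L = (2 + 5)² = 7² = 49)
O(T) = 49*T (O(T) = T*49 = 49*T)
(O(7) + F(0, -2))² = (49*7 - 1)² = (343 - 1)² = 342² = 116964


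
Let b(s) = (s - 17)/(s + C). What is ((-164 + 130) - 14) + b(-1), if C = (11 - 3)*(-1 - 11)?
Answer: -4638/97 ≈ -47.814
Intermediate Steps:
C = -96 (C = 8*(-12) = -96)
b(s) = (-17 + s)/(-96 + s) (b(s) = (s - 17)/(s - 96) = (-17 + s)/(-96 + s))
((-164 + 130) - 14) + b(-1) = ((-164 + 130) - 14) + (-17 - 1)/(-96 - 1) = (-34 - 14) - 18/(-97) = -48 - 1/97*(-18) = -48 + 18/97 = -4638/97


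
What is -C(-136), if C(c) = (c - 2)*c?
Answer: -18768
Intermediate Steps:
C(c) = c*(-2 + c) (C(c) = (-2 + c)*c = c*(-2 + c))
-C(-136) = -(-136)*(-2 - 136) = -(-136)*(-138) = -1*18768 = -18768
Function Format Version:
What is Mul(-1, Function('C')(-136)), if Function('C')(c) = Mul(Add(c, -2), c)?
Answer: -18768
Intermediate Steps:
Function('C')(c) = Mul(c, Add(-2, c)) (Function('C')(c) = Mul(Add(-2, c), c) = Mul(c, Add(-2, c)))
Mul(-1, Function('C')(-136)) = Mul(-1, Mul(-136, Add(-2, -136))) = Mul(-1, Mul(-136, -138)) = Mul(-1, 18768) = -18768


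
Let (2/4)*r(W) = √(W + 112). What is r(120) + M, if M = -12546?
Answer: -12546 + 4*√58 ≈ -12516.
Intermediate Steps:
r(W) = 2*√(112 + W) (r(W) = 2*√(W + 112) = 2*√(112 + W))
r(120) + M = 2*√(112 + 120) - 12546 = 2*√232 - 12546 = 2*(2*√58) - 12546 = 4*√58 - 12546 = -12546 + 4*√58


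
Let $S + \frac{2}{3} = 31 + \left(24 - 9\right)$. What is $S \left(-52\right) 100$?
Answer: $- \frac{707200}{3} \approx -2.3573 \cdot 10^{5}$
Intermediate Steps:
$S = \frac{136}{3}$ ($S = - \frac{2}{3} + \left(31 + \left(24 - 9\right)\right) = - \frac{2}{3} + \left(31 + 15\right) = - \frac{2}{3} + 46 = \frac{136}{3} \approx 45.333$)
$S \left(-52\right) 100 = \frac{136}{3} \left(-52\right) 100 = \left(- \frac{7072}{3}\right) 100 = - \frac{707200}{3}$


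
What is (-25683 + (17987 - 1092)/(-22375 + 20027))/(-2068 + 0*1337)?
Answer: 5483689/441424 ≈ 12.423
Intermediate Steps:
(-25683 + (17987 - 1092)/(-22375 + 20027))/(-2068 + 0*1337) = (-25683 + 16895/(-2348))/(-2068 + 0) = (-25683 + 16895*(-1/2348))/(-2068) = (-25683 - 16895/2348)*(-1/2068) = -60320579/2348*(-1/2068) = 5483689/441424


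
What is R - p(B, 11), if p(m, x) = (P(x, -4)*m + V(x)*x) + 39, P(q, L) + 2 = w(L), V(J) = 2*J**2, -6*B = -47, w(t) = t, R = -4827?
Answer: -7481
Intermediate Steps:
B = 47/6 (B = -1/6*(-47) = 47/6 ≈ 7.8333)
P(q, L) = -2 + L
p(m, x) = 39 - 6*m + 2*x**3 (p(m, x) = ((-2 - 4)*m + (2*x**2)*x) + 39 = (-6*m + 2*x**3) + 39 = 39 - 6*m + 2*x**3)
R - p(B, 11) = -4827 - (39 - 6*47/6 + 2*11**3) = -4827 - (39 - 47 + 2*1331) = -4827 - (39 - 47 + 2662) = -4827 - 1*2654 = -4827 - 2654 = -7481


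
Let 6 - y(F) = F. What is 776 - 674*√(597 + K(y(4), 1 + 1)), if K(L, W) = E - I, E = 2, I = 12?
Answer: 776 - 674*√587 ≈ -15554.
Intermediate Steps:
y(F) = 6 - F
K(L, W) = -10 (K(L, W) = 2 - 1*12 = 2 - 12 = -10)
776 - 674*√(597 + K(y(4), 1 + 1)) = 776 - 674*√(597 - 10) = 776 - 674*√587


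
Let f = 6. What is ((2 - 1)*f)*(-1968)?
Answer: -11808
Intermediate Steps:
((2 - 1)*f)*(-1968) = ((2 - 1)*6)*(-1968) = (1*6)*(-1968) = 6*(-1968) = -11808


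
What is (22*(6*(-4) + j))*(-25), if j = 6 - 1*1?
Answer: 10450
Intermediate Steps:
j = 5 (j = 6 - 1 = 5)
(22*(6*(-4) + j))*(-25) = (22*(6*(-4) + 5))*(-25) = (22*(-24 + 5))*(-25) = (22*(-19))*(-25) = -418*(-25) = 10450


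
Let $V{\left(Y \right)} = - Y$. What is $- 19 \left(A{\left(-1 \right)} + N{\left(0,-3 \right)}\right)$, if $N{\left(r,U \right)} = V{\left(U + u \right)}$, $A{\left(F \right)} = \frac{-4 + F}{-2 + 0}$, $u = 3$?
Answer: $- \frac{95}{2} \approx -47.5$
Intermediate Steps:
$A{\left(F \right)} = 2 - \frac{F}{2}$ ($A{\left(F \right)} = \frac{-4 + F}{-2} = \left(-4 + F\right) \left(- \frac{1}{2}\right) = 2 - \frac{F}{2}$)
$N{\left(r,U \right)} = -3 - U$ ($N{\left(r,U \right)} = - (U + 3) = - (3 + U) = -3 - U$)
$- 19 \left(A{\left(-1 \right)} + N{\left(0,-3 \right)}\right) = - 19 \left(\left(2 - - \frac{1}{2}\right) - 0\right) = - 19 \left(\left(2 + \frac{1}{2}\right) + \left(-3 + 3\right)\right) = - 19 \left(\frac{5}{2} + 0\right) = \left(-19\right) \frac{5}{2} = - \frac{95}{2}$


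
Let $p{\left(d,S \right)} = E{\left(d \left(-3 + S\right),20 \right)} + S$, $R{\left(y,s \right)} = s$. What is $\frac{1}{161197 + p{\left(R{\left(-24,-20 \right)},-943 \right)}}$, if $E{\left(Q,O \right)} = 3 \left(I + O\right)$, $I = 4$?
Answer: $\frac{1}{160326} \approx 6.2373 \cdot 10^{-6}$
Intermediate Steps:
$E{\left(Q,O \right)} = 12 + 3 O$ ($E{\left(Q,O \right)} = 3 \left(4 + O\right) = 12 + 3 O$)
$p{\left(d,S \right)} = 72 + S$ ($p{\left(d,S \right)} = \left(12 + 3 \cdot 20\right) + S = \left(12 + 60\right) + S = 72 + S$)
$\frac{1}{161197 + p{\left(R{\left(-24,-20 \right)},-943 \right)}} = \frac{1}{161197 + \left(72 - 943\right)} = \frac{1}{161197 - 871} = \frac{1}{160326}$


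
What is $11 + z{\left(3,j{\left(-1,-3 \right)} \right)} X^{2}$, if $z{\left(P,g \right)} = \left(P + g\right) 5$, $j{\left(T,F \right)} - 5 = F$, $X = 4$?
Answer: $411$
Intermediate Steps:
$j{\left(T,F \right)} = 5 + F$
$z{\left(P,g \right)} = 5 P + 5 g$
$11 + z{\left(3,j{\left(-1,-3 \right)} \right)} X^{2} = 11 + \left(5 \cdot 3 + 5 \left(5 - 3\right)\right) 4^{2} = 11 + \left(15 + 5 \cdot 2\right) 16 = 11 + \left(15 + 10\right) 16 = 11 + 25 \cdot 16 = 11 + 400 = 411$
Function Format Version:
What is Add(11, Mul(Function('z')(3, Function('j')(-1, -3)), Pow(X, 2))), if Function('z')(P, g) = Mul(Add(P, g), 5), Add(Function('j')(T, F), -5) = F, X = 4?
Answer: 411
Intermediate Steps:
Function('j')(T, F) = Add(5, F)
Function('z')(P, g) = Add(Mul(5, P), Mul(5, g))
Add(11, Mul(Function('z')(3, Function('j')(-1, -3)), Pow(X, 2))) = Add(11, Mul(Add(Mul(5, 3), Mul(5, Add(5, -3))), Pow(4, 2))) = Add(11, Mul(Add(15, Mul(5, 2)), 16)) = Add(11, Mul(Add(15, 10), 16)) = Add(11, Mul(25, 16)) = Add(11, 400) = 411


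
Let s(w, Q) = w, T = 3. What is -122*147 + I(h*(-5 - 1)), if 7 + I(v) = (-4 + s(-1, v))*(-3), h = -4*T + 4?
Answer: -17926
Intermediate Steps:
h = -8 (h = -4*3 + 4 = -12 + 4 = -8)
I(v) = 8 (I(v) = -7 + (-4 - 1)*(-3) = -7 - 5*(-3) = -7 + 15 = 8)
-122*147 + I(h*(-5 - 1)) = -122*147 + 8 = -17934 + 8 = -17926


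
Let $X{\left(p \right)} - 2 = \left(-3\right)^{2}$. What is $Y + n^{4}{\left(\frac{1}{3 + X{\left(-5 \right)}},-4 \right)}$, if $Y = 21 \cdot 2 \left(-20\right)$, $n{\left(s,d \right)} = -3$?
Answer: $-759$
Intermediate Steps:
$X{\left(p \right)} = 11$ ($X{\left(p \right)} = 2 + \left(-3\right)^{2} = 2 + 9 = 11$)
$Y = -840$ ($Y = 42 \left(-20\right) = -840$)
$Y + n^{4}{\left(\frac{1}{3 + X{\left(-5 \right)}},-4 \right)} = -840 + \left(-3\right)^{4} = -840 + 81 = -759$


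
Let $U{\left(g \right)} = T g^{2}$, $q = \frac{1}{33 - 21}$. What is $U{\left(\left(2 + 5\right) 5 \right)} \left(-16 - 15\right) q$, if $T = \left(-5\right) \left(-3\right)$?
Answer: $- \frac{189875}{4} \approx -47469.0$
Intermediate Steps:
$T = 15$
$q = \frac{1}{12} \approx 0.083333$
$U{\left(g \right)} = 15 g^{2}$
$U{\left(\left(2 + 5\right) 5 \right)} \left(-16 - 15\right) q = 15 \left(\left(2 + 5\right) 5\right)^{2} \left(-16 - 15\right) \frac{1}{12} = 15 \left(7 \cdot 5\right)^{2} \left(-16 - 15\right) \frac{1}{12} = 15 \cdot 35^{2} \left(-31\right) \frac{1}{12} = 15 \cdot 1225 \left(-31\right) \frac{1}{12} = 18375 \left(-31\right) \frac{1}{12} = \left(-569625\right) \frac{1}{12} = - \frac{189875}{4}$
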